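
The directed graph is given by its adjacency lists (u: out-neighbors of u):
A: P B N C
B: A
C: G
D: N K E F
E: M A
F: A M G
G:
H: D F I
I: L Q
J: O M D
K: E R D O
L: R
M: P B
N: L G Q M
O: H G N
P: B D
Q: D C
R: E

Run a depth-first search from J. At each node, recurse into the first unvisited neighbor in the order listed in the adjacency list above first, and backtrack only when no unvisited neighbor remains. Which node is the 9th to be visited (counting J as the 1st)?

M

Visit J
J → O
O → H
H → D
D → N
N → L
L → R
R → E
E → M
M → P
P → B
B → A
A → C
C → G
N → Q
D → K
D → F
H → I

Visit order: J, O, H, D, N, L, R, E, M, P, B, A, C, G, Q, K, F, I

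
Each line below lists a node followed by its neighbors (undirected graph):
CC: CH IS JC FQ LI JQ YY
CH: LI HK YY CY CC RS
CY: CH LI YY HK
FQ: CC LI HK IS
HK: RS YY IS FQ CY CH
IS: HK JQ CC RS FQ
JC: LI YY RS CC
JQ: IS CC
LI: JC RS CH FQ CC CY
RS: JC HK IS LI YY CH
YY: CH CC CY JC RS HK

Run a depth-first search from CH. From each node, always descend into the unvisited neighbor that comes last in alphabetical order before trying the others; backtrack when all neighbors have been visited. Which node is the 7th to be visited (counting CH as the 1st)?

JQ

Visit CH
CH → YY
YY → RS
RS → LI
LI → JC
JC → CC
CC → JQ
JQ → IS
IS → HK
HK → FQ
HK → CY

Visit order: CH, YY, RS, LI, JC, CC, JQ, IS, HK, FQ, CY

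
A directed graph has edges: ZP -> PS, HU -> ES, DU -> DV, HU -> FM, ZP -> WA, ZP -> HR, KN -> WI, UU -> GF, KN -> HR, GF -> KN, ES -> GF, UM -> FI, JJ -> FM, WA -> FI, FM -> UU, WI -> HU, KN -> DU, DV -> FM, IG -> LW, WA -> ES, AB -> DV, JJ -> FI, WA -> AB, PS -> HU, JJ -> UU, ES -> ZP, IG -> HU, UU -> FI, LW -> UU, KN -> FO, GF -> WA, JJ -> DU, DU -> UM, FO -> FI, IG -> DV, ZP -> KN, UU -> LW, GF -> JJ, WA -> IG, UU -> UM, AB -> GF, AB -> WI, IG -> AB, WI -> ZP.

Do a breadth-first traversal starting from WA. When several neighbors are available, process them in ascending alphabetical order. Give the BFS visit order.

Visit WA; enqueue AB, ES, FI, IG → queue [AB, ES, FI, IG]
Visit AB; enqueue DV, GF, WI → queue [ES, FI, IG, DV, GF, WI]
Visit ES; enqueue ZP → queue [FI, IG, DV, GF, WI, ZP]
Visit FI → queue [IG, DV, GF, WI, ZP]
Visit IG; enqueue HU, LW → queue [DV, GF, WI, ZP, HU, LW]
Visit DV; enqueue FM → queue [GF, WI, ZP, HU, LW, FM]
Visit GF; enqueue JJ, KN → queue [WI, ZP, HU, LW, FM, JJ, KN]
Visit WI → queue [ZP, HU, LW, FM, JJ, KN]
Visit ZP; enqueue HR, PS → queue [HU, LW, FM, JJ, KN, HR, PS]
Visit HU → queue [LW, FM, JJ, KN, HR, PS]
Visit LW; enqueue UU → queue [FM, JJ, KN, HR, PS, UU]
Visit FM → queue [JJ, KN, HR, PS, UU]
Visit JJ; enqueue DU → queue [KN, HR, PS, UU, DU]
Visit KN; enqueue FO → queue [HR, PS, UU, DU, FO]
Visit HR → queue [PS, UU, DU, FO]
Visit PS → queue [UU, DU, FO]
Visit UU; enqueue UM → queue [DU, FO, UM]
Visit DU → queue [FO, UM]
Visit FO → queue [UM]
Visit UM → queue []

WA, AB, ES, FI, IG, DV, GF, WI, ZP, HU, LW, FM, JJ, KN, HR, PS, UU, DU, FO, UM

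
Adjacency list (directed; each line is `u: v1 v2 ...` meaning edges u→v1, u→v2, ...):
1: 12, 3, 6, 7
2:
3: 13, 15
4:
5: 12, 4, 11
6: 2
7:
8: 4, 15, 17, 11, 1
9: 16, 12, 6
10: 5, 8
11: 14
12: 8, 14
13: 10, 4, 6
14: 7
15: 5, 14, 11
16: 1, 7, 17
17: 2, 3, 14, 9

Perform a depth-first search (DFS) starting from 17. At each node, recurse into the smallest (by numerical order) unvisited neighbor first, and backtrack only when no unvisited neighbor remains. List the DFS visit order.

17 → 2 → 3 → 13 → 4 → 6 → 10 → 5 → 11 → 14 → 7 → 12 → 8 → 1 → 15 → 9 → 16

Visit 17
17 → 2
17 → 3
3 → 13
13 → 4
13 → 6
13 → 10
10 → 5
5 → 11
11 → 14
14 → 7
5 → 12
12 → 8
8 → 1
8 → 15
17 → 9
9 → 16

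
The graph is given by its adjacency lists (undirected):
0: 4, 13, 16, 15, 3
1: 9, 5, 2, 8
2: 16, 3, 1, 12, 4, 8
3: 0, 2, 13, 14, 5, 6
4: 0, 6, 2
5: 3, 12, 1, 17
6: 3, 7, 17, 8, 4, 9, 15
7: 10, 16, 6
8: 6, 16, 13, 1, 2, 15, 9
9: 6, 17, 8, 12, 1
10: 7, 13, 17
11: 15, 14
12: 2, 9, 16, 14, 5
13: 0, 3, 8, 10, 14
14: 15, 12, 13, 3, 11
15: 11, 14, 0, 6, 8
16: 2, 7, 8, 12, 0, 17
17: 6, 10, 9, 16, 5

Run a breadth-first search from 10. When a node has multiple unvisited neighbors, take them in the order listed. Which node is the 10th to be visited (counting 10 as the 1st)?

Visit 10; enqueue 7, 13, 17 → queue [7, 13, 17]
Visit 7; enqueue 16, 6 → queue [13, 17, 16, 6]
Visit 13; enqueue 0, 3, 8, 14 → queue [17, 16, 6, 0, 3, 8, 14]
Visit 17; enqueue 9, 5 → queue [16, 6, 0, 3, 8, 14, 9, 5]
Visit 16; enqueue 2, 12 → queue [6, 0, 3, 8, 14, 9, 5, 2, 12]
Visit 6; enqueue 4, 15 → queue [0, 3, 8, 14, 9, 5, 2, 12, 4, 15]
Visit 0 → queue [3, 8, 14, 9, 5, 2, 12, 4, 15]
Visit 3 → queue [8, 14, 9, 5, 2, 12, 4, 15]
Visit 8; enqueue 1 → queue [14, 9, 5, 2, 12, 4, 15, 1]
Visit 14; enqueue 11 → queue [9, 5, 2, 12, 4, 15, 1, 11]
Visit 9 → queue [5, 2, 12, 4, 15, 1, 11]
Visit 5 → queue [2, 12, 4, 15, 1, 11]
Visit 2 → queue [12, 4, 15, 1, 11]
Visit 12 → queue [4, 15, 1, 11]
Visit 4 → queue [15, 1, 11]
Visit 15 → queue [1, 11]
Visit 1 → queue [11]
Visit 11 → queue []

Visit order: 10, 7, 13, 17, 16, 6, 0, 3, 8, 14, 9, 5, 2, 12, 4, 15, 1, 11

14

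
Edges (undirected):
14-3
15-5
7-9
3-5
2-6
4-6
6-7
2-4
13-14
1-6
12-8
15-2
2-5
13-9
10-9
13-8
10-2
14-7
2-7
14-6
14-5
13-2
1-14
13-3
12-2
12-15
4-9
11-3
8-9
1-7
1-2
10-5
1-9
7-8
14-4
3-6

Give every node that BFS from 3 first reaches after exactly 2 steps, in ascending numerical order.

Level 0: 3
Level 1: 5, 6, 11, 13, 14
Level 2: 1, 2, 4, 7, 8, 9, 10, 15
Level 3: 12

1, 2, 4, 7, 8, 9, 10, 15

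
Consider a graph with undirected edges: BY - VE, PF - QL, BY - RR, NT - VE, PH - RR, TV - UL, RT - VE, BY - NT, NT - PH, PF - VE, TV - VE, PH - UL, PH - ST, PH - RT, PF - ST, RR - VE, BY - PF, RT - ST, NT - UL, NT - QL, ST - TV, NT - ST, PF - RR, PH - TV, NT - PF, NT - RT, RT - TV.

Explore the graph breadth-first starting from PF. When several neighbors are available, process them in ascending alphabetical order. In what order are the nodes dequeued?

Visit PF; enqueue BY, NT, QL, RR, ST, VE → queue [BY, NT, QL, RR, ST, VE]
Visit BY → queue [NT, QL, RR, ST, VE]
Visit NT; enqueue PH, RT, UL → queue [QL, RR, ST, VE, PH, RT, UL]
Visit QL → queue [RR, ST, VE, PH, RT, UL]
Visit RR → queue [ST, VE, PH, RT, UL]
Visit ST; enqueue TV → queue [VE, PH, RT, UL, TV]
Visit VE → queue [PH, RT, UL, TV]
Visit PH → queue [RT, UL, TV]
Visit RT → queue [UL, TV]
Visit UL → queue [TV]
Visit TV → queue []

PF → BY → NT → QL → RR → ST → VE → PH → RT → UL → TV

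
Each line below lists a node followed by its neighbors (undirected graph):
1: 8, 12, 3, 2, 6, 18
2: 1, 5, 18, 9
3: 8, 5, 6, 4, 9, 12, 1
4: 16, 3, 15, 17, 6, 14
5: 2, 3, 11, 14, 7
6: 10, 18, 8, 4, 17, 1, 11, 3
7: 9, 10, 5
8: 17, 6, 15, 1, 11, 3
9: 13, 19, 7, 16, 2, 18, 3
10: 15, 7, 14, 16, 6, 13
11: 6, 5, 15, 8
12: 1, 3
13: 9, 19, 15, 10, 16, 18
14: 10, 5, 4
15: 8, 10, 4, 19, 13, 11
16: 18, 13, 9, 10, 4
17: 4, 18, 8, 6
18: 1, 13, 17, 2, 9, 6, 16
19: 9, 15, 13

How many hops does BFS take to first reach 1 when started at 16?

Level 0: 16
Level 1: 4, 9, 10, 13, 18
Level 2: 1, 2, 3, 6, 7, 14, 15, 17, 19
Level 3: 5, 8, 11, 12
1 first appears at level 2.

2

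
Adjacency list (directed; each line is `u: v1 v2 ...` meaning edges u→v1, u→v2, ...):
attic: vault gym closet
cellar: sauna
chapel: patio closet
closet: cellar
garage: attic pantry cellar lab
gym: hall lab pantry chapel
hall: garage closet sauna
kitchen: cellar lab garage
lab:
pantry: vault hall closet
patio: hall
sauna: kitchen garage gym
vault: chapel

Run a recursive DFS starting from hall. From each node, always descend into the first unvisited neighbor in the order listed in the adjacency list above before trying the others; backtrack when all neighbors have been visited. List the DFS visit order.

hall, garage, attic, vault, chapel, patio, closet, cellar, sauna, kitchen, lab, gym, pantry

Visit hall
hall → garage
garage → attic
attic → vault
vault → chapel
chapel → patio
chapel → closet
closet → cellar
cellar → sauna
sauna → kitchen
kitchen → lab
sauna → gym
gym → pantry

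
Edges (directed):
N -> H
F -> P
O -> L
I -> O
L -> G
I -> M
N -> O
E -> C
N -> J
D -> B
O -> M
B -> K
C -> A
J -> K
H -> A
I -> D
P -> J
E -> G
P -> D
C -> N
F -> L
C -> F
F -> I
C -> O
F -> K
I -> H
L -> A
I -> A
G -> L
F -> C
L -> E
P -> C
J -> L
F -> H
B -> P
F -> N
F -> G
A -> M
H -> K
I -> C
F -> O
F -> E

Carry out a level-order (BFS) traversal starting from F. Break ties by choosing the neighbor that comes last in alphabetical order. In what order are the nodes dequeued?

F P O N L K I H G E C J D M A B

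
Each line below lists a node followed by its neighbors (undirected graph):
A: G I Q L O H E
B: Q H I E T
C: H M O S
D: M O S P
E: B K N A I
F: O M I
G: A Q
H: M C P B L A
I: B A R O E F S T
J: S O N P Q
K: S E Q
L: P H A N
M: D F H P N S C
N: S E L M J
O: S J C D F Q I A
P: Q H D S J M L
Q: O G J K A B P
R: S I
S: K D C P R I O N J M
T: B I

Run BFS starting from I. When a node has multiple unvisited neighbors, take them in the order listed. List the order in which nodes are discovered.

Visit I; enqueue B, A, R, O, E, F, S, T → queue [B, A, R, O, E, F, S, T]
Visit B; enqueue Q, H → queue [A, R, O, E, F, S, T, Q, H]
Visit A; enqueue G, L → queue [R, O, E, F, S, T, Q, H, G, L]
Visit R → queue [O, E, F, S, T, Q, H, G, L]
Visit O; enqueue J, C, D → queue [E, F, S, T, Q, H, G, L, J, C, D]
Visit E; enqueue K, N → queue [F, S, T, Q, H, G, L, J, C, D, K, N]
Visit F; enqueue M → queue [S, T, Q, H, G, L, J, C, D, K, N, M]
Visit S; enqueue P → queue [T, Q, H, G, L, J, C, D, K, N, M, P]
Visit T → queue [Q, H, G, L, J, C, D, K, N, M, P]
Visit Q → queue [H, G, L, J, C, D, K, N, M, P]
Visit H → queue [G, L, J, C, D, K, N, M, P]
Visit G → queue [L, J, C, D, K, N, M, P]
Visit L → queue [J, C, D, K, N, M, P]
Visit J → queue [C, D, K, N, M, P]
Visit C → queue [D, K, N, M, P]
Visit D → queue [K, N, M, P]
Visit K → queue [N, M, P]
Visit N → queue [M, P]
Visit M → queue [P]
Visit P → queue []

I B A R O E F S T Q H G L J C D K N M P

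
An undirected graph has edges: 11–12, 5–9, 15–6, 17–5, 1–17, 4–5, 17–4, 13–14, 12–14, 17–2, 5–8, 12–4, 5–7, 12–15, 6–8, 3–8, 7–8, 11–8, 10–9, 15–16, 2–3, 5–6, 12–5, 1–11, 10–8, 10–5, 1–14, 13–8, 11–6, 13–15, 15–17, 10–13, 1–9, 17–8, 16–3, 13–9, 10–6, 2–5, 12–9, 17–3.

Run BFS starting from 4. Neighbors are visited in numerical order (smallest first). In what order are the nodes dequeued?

Visit 4; enqueue 5, 12, 17 → queue [5, 12, 17]
Visit 5; enqueue 2, 6, 7, 8, 9, 10 → queue [12, 17, 2, 6, 7, 8, 9, 10]
Visit 12; enqueue 11, 14, 15 → queue [17, 2, 6, 7, 8, 9, 10, 11, 14, 15]
Visit 17; enqueue 1, 3 → queue [2, 6, 7, 8, 9, 10, 11, 14, 15, 1, 3]
Visit 2 → queue [6, 7, 8, 9, 10, 11, 14, 15, 1, 3]
Visit 6 → queue [7, 8, 9, 10, 11, 14, 15, 1, 3]
Visit 7 → queue [8, 9, 10, 11, 14, 15, 1, 3]
Visit 8; enqueue 13 → queue [9, 10, 11, 14, 15, 1, 3, 13]
Visit 9 → queue [10, 11, 14, 15, 1, 3, 13]
Visit 10 → queue [11, 14, 15, 1, 3, 13]
Visit 11 → queue [14, 15, 1, 3, 13]
Visit 14 → queue [15, 1, 3, 13]
Visit 15; enqueue 16 → queue [1, 3, 13, 16]
Visit 1 → queue [3, 13, 16]
Visit 3 → queue [13, 16]
Visit 13 → queue [16]
Visit 16 → queue []

4 → 5 → 12 → 17 → 2 → 6 → 7 → 8 → 9 → 10 → 11 → 14 → 15 → 1 → 3 → 13 → 16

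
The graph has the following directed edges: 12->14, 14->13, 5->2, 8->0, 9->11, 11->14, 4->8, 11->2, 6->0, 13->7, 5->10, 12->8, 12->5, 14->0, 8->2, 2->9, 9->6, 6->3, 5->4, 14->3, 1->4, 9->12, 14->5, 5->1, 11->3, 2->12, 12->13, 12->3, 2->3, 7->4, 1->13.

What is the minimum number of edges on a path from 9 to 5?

2

Level 0: 9
Level 1: 6, 11, 12
Level 2: 0, 2, 3, 5, 8, 13, 14
Level 3: 1, 4, 7, 10
5 first appears at level 2.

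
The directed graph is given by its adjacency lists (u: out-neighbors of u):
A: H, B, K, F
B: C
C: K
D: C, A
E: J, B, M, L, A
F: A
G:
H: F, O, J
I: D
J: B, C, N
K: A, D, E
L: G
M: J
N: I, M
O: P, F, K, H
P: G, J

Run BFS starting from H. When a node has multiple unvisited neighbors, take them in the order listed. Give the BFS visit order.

H, F, O, J, A, P, K, B, C, N, G, D, E, I, M, L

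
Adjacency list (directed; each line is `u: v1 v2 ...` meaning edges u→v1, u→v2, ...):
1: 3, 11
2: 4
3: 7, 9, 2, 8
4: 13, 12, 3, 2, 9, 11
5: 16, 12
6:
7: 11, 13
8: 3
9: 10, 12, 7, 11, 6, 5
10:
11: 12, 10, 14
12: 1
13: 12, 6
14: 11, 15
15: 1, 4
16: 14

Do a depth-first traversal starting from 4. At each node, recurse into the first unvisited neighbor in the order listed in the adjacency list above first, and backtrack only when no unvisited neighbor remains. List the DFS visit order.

Visit 4
4 → 13
13 → 12
12 → 1
1 → 3
3 → 7
7 → 11
11 → 10
11 → 14
14 → 15
3 → 9
9 → 6
9 → 5
5 → 16
3 → 2
3 → 8

4, 13, 12, 1, 3, 7, 11, 10, 14, 15, 9, 6, 5, 16, 2, 8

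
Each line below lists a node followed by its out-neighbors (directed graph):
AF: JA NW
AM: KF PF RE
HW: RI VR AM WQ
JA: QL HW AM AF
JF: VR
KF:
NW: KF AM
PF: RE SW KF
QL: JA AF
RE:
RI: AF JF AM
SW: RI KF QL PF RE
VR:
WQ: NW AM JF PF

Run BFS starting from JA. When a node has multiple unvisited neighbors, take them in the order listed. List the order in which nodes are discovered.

Visit JA; enqueue QL, HW, AM, AF → queue [QL, HW, AM, AF]
Visit QL → queue [HW, AM, AF]
Visit HW; enqueue RI, VR, WQ → queue [AM, AF, RI, VR, WQ]
Visit AM; enqueue KF, PF, RE → queue [AF, RI, VR, WQ, KF, PF, RE]
Visit AF; enqueue NW → queue [RI, VR, WQ, KF, PF, RE, NW]
Visit RI; enqueue JF → queue [VR, WQ, KF, PF, RE, NW, JF]
Visit VR → queue [WQ, KF, PF, RE, NW, JF]
Visit WQ → queue [KF, PF, RE, NW, JF]
Visit KF → queue [PF, RE, NW, JF]
Visit PF; enqueue SW → queue [RE, NW, JF, SW]
Visit RE → queue [NW, JF, SW]
Visit NW → queue [JF, SW]
Visit JF → queue [SW]
Visit SW → queue []

JA → QL → HW → AM → AF → RI → VR → WQ → KF → PF → RE → NW → JF → SW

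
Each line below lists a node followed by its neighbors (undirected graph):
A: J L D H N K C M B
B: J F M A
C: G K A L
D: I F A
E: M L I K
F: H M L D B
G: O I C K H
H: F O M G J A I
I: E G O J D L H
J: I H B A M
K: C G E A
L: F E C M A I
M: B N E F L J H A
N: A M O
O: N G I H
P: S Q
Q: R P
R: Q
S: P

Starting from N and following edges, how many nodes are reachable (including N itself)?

15

BFS from N visits: N, O, M, A, I, H, G, L, J, F, E, B, K, D, C
Reachable nodes: 15 of 19 total.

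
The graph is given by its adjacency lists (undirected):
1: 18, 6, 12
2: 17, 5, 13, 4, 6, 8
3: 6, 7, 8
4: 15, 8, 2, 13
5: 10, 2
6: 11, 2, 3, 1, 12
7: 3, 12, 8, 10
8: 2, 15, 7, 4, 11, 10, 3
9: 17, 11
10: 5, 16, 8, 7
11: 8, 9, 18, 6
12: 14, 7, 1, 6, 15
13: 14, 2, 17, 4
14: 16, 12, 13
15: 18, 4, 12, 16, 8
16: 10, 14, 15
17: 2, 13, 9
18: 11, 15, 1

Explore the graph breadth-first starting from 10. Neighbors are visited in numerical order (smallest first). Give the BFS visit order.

Visit 10; enqueue 5, 7, 8, 16 → queue [5, 7, 8, 16]
Visit 5; enqueue 2 → queue [7, 8, 16, 2]
Visit 7; enqueue 3, 12 → queue [8, 16, 2, 3, 12]
Visit 8; enqueue 4, 11, 15 → queue [16, 2, 3, 12, 4, 11, 15]
Visit 16; enqueue 14 → queue [2, 3, 12, 4, 11, 15, 14]
Visit 2; enqueue 6, 13, 17 → queue [3, 12, 4, 11, 15, 14, 6, 13, 17]
Visit 3 → queue [12, 4, 11, 15, 14, 6, 13, 17]
Visit 12; enqueue 1 → queue [4, 11, 15, 14, 6, 13, 17, 1]
Visit 4 → queue [11, 15, 14, 6, 13, 17, 1]
Visit 11; enqueue 9, 18 → queue [15, 14, 6, 13, 17, 1, 9, 18]
Visit 15 → queue [14, 6, 13, 17, 1, 9, 18]
Visit 14 → queue [6, 13, 17, 1, 9, 18]
Visit 6 → queue [13, 17, 1, 9, 18]
Visit 13 → queue [17, 1, 9, 18]
Visit 17 → queue [1, 9, 18]
Visit 1 → queue [9, 18]
Visit 9 → queue [18]
Visit 18 → queue []

10, 5, 7, 8, 16, 2, 3, 12, 4, 11, 15, 14, 6, 13, 17, 1, 9, 18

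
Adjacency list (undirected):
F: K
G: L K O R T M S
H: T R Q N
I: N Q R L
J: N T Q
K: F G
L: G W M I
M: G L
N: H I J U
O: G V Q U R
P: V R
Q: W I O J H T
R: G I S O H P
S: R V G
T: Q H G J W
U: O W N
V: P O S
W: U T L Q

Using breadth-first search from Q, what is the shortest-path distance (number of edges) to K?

3

Level 0: Q
Level 1: H, I, J, O, T, W
Level 2: G, L, N, R, U, V
Level 3: K, M, P, S
Level 4: F
K first appears at level 3.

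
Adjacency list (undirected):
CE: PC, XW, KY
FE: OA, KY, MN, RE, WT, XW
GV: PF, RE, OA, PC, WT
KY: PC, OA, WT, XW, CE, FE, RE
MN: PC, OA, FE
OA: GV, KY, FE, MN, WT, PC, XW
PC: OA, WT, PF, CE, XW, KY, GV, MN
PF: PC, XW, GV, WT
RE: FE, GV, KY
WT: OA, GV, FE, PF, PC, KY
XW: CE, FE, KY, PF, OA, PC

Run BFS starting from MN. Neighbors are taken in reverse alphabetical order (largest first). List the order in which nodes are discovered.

Visit MN; enqueue PC, OA, FE → queue [PC, OA, FE]
Visit PC; enqueue XW, WT, PF, KY, GV, CE → queue [OA, FE, XW, WT, PF, KY, GV, CE]
Visit OA → queue [FE, XW, WT, PF, KY, GV, CE]
Visit FE; enqueue RE → queue [XW, WT, PF, KY, GV, CE, RE]
Visit XW → queue [WT, PF, KY, GV, CE, RE]
Visit WT → queue [PF, KY, GV, CE, RE]
Visit PF → queue [KY, GV, CE, RE]
Visit KY → queue [GV, CE, RE]
Visit GV → queue [CE, RE]
Visit CE → queue [RE]
Visit RE → queue []

MN PC OA FE XW WT PF KY GV CE RE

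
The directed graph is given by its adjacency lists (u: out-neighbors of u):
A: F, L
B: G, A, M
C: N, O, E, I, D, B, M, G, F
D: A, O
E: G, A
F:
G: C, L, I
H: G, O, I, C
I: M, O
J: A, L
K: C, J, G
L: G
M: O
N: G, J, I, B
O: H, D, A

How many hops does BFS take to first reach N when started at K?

2

Level 0: K
Level 1: C, G, J
Level 2: A, B, D, E, F, I, L, M, N, O
Level 3: H
N first appears at level 2.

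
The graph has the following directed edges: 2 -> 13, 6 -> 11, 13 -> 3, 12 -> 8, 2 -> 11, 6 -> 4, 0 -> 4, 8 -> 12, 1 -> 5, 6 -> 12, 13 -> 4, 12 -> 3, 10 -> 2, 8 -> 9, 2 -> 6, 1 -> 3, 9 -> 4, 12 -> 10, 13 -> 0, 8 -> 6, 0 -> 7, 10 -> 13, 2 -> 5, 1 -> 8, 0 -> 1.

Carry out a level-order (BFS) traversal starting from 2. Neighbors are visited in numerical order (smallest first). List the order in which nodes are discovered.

Visit 2; enqueue 5, 6, 11, 13 → queue [5, 6, 11, 13]
Visit 5 → queue [6, 11, 13]
Visit 6; enqueue 4, 12 → queue [11, 13, 4, 12]
Visit 11 → queue [13, 4, 12]
Visit 13; enqueue 0, 3 → queue [4, 12, 0, 3]
Visit 4 → queue [12, 0, 3]
Visit 12; enqueue 8, 10 → queue [0, 3, 8, 10]
Visit 0; enqueue 1, 7 → queue [3, 8, 10, 1, 7]
Visit 3 → queue [8, 10, 1, 7]
Visit 8; enqueue 9 → queue [10, 1, 7, 9]
Visit 10 → queue [1, 7, 9]
Visit 1 → queue [7, 9]
Visit 7 → queue [9]
Visit 9 → queue []

2 5 6 11 13 4 12 0 3 8 10 1 7 9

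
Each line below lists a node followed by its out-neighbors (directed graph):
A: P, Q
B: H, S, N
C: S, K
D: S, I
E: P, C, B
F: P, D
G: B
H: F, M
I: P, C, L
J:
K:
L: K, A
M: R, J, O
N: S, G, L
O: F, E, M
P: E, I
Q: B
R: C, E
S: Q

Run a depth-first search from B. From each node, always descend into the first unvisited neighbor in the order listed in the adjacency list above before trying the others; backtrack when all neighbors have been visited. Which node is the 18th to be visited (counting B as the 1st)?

Visit B
B → H
H → F
F → P
P → E
E → C
C → S
S → Q
C → K
P → I
I → L
L → A
F → D
H → M
M → R
M → J
M → O
B → N
N → G

Visit order: B, H, F, P, E, C, S, Q, K, I, L, A, D, M, R, J, O, N, G

N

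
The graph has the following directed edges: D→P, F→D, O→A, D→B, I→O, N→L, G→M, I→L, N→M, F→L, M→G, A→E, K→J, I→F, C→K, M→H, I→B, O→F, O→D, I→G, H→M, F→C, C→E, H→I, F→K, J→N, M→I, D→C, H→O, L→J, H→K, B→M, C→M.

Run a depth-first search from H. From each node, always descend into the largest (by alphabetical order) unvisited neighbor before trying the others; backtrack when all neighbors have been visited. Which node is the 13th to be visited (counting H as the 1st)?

P

Visit H
H → O
O → F
F → L
L → J
J → N
N → M
M → I
I → G
I → B
F → K
F → D
D → P
D → C
C → E
O → A

Visit order: H, O, F, L, J, N, M, I, G, B, K, D, P, C, E, A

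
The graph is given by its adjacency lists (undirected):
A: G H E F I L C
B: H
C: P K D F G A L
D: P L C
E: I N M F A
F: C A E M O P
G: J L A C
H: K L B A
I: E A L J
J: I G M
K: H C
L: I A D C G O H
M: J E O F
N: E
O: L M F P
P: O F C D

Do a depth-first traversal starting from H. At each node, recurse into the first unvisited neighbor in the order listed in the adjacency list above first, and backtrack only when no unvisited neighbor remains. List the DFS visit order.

H K C P O L I E N M J G A F D B

Visit H
H → K
K → C
C → P
P → O
O → L
L → I
I → E
E → N
E → M
M → J
J → G
G → A
A → F
L → D
H → B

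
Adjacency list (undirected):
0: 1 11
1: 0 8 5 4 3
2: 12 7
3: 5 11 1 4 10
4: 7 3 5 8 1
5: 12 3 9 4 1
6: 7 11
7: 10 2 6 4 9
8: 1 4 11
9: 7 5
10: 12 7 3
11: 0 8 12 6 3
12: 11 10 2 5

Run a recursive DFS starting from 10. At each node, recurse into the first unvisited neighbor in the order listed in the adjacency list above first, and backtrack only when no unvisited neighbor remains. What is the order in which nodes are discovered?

Visit 10
10 → 12
12 → 11
11 → 0
0 → 1
1 → 8
8 → 4
4 → 7
7 → 2
7 → 6
7 → 9
9 → 5
5 → 3

10 → 12 → 11 → 0 → 1 → 8 → 4 → 7 → 2 → 6 → 9 → 5 → 3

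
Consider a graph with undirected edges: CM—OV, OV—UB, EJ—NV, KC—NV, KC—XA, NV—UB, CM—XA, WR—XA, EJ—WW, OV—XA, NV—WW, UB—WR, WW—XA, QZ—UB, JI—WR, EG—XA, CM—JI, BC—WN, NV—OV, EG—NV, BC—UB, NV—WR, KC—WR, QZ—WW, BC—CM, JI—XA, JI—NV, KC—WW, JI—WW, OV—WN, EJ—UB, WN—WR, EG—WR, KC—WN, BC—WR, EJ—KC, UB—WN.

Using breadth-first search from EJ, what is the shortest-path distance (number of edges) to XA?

2

Level 0: EJ
Level 1: KC, NV, UB, WW
Level 2: BC, EG, JI, OV, QZ, WN, WR, XA
Level 3: CM
XA first appears at level 2.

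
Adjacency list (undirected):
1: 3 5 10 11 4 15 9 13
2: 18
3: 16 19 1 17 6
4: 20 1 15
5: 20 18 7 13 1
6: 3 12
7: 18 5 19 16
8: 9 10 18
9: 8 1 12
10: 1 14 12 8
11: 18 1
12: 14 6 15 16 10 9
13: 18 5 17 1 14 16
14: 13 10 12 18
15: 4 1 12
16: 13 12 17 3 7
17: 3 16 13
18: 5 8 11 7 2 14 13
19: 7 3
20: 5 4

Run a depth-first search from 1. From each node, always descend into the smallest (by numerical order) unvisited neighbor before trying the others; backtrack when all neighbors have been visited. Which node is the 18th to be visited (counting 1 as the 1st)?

20

Visit 1
1 → 3
3 → 6
6 → 12
12 → 9
9 → 8
8 → 10
10 → 14
14 → 13
13 → 5
5 → 7
7 → 16
16 → 17
7 → 18
18 → 2
18 → 11
7 → 19
5 → 20
20 → 4
4 → 15

Visit order: 1, 3, 6, 12, 9, 8, 10, 14, 13, 5, 7, 16, 17, 18, 2, 11, 19, 20, 4, 15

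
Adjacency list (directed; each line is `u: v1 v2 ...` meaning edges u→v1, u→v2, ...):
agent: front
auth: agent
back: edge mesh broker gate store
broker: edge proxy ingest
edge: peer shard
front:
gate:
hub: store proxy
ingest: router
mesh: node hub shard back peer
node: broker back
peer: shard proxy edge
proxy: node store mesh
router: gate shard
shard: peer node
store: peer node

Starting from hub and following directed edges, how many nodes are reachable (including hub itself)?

13

BFS from hub visits: hub, proxy, store, mesh, node, peer, back, shard, broker, edge, gate, ingest, router
Reachable nodes: 13 of 16 total.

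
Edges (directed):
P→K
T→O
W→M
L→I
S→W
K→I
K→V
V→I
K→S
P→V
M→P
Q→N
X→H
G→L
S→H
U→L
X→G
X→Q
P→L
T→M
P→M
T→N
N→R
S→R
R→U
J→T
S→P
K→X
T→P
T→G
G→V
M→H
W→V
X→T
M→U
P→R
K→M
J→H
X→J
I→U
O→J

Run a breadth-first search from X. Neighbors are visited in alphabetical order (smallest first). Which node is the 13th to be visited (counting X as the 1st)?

I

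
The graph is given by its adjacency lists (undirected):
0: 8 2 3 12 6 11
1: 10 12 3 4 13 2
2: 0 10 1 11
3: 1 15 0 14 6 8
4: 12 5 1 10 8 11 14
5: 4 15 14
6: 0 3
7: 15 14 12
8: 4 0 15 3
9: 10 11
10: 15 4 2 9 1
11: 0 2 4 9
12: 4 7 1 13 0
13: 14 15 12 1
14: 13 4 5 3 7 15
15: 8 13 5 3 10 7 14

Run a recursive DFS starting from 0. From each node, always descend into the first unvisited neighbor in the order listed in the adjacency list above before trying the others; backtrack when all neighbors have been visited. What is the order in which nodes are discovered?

Visit 0
0 → 8
8 → 4
4 → 12
12 → 7
7 → 15
15 → 13
13 → 14
14 → 5
14 → 3
3 → 1
1 → 10
10 → 2
2 → 11
11 → 9
3 → 6

0, 8, 4, 12, 7, 15, 13, 14, 5, 3, 1, 10, 2, 11, 9, 6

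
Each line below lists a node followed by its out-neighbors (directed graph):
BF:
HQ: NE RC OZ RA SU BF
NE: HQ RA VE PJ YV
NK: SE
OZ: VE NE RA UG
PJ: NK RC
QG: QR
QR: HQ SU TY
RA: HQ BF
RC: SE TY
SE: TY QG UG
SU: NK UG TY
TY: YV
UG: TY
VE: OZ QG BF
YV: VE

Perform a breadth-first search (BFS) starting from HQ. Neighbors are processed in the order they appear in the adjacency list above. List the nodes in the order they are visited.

HQ -> NE -> RC -> OZ -> RA -> SU -> BF -> VE -> PJ -> YV -> SE -> TY -> UG -> NK -> QG -> QR

Visit HQ; enqueue NE, RC, OZ, RA, SU, BF → queue [NE, RC, OZ, RA, SU, BF]
Visit NE; enqueue VE, PJ, YV → queue [RC, OZ, RA, SU, BF, VE, PJ, YV]
Visit RC; enqueue SE, TY → queue [OZ, RA, SU, BF, VE, PJ, YV, SE, TY]
Visit OZ; enqueue UG → queue [RA, SU, BF, VE, PJ, YV, SE, TY, UG]
Visit RA → queue [SU, BF, VE, PJ, YV, SE, TY, UG]
Visit SU; enqueue NK → queue [BF, VE, PJ, YV, SE, TY, UG, NK]
Visit BF → queue [VE, PJ, YV, SE, TY, UG, NK]
Visit VE; enqueue QG → queue [PJ, YV, SE, TY, UG, NK, QG]
Visit PJ → queue [YV, SE, TY, UG, NK, QG]
Visit YV → queue [SE, TY, UG, NK, QG]
Visit SE → queue [TY, UG, NK, QG]
Visit TY → queue [UG, NK, QG]
Visit UG → queue [NK, QG]
Visit NK → queue [QG]
Visit QG; enqueue QR → queue [QR]
Visit QR → queue []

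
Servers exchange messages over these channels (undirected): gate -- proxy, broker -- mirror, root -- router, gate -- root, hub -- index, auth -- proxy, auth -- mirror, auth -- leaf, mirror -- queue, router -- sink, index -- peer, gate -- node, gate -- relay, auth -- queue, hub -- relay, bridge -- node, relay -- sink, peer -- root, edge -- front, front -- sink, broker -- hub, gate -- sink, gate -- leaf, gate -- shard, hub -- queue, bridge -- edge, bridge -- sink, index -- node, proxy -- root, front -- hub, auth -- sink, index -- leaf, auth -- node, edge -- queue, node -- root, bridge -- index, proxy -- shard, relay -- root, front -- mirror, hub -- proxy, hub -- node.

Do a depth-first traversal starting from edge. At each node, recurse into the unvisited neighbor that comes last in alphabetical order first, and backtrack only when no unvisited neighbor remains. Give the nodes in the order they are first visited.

edge → queue → mirror → front → sink → router → root → relay → hub → proxy → shard → gate → node → index → peer → leaf → auth → bridge → broker

Visit edge
edge → queue
queue → mirror
mirror → front
front → sink
sink → router
router → root
root → relay
relay → hub
hub → proxy
proxy → shard
shard → gate
gate → node
node → index
index → peer
index → leaf
leaf → auth
index → bridge
hub → broker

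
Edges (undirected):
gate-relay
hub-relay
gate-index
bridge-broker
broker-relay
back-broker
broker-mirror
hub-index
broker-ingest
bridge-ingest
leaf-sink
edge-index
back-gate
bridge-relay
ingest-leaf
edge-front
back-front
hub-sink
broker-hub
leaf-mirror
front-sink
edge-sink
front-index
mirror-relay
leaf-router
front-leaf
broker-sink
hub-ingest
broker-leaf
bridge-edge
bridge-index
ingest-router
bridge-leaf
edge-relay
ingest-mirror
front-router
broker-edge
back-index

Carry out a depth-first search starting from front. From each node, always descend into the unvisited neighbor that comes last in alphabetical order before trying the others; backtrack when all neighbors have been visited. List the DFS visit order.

front sink leaf router ingest mirror relay hub index gate back broker edge bridge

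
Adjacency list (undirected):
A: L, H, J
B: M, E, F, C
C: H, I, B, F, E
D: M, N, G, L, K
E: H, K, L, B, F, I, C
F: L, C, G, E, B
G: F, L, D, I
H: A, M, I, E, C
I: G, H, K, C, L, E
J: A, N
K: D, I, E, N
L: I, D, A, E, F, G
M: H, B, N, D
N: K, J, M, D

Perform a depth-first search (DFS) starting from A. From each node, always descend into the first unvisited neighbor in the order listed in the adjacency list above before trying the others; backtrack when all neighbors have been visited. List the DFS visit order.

Visit A
A → L
L → I
I → G
G → F
F → C
C → H
H → M
M → B
B → E
E → K
K → D
D → N
N → J

A -> L -> I -> G -> F -> C -> H -> M -> B -> E -> K -> D -> N -> J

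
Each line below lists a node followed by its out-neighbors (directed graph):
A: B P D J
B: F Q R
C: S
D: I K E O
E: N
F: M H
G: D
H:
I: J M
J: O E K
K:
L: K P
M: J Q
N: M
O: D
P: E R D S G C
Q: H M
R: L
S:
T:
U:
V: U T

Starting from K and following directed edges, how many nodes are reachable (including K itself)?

1

BFS from K visits: K
Reachable nodes: 1 of 22 total.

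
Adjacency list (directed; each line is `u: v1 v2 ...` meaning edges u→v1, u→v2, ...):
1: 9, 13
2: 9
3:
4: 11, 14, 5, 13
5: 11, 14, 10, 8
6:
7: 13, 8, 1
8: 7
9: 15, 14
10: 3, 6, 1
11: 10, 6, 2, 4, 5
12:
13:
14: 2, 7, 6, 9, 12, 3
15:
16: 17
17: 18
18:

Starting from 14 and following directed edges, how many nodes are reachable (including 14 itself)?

BFS from 14 visits: 14, 2, 7, 6, 9, 12, 3, 13, 8, 1, 15
Reachable nodes: 11 of 18 total.

11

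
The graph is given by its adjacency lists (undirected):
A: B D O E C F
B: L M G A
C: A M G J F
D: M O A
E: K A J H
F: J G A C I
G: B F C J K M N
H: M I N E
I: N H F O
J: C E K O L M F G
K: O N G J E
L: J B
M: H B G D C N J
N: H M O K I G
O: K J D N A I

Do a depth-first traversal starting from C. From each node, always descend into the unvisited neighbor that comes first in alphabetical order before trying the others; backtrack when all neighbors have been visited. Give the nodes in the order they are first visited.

Visit C
C → A
A → B
B → G
G → F
F → I
I → H
H → E
E → J
J → K
K → N
N → M
M → D
D → O
J → L

C A B G F I H E J K N M D O L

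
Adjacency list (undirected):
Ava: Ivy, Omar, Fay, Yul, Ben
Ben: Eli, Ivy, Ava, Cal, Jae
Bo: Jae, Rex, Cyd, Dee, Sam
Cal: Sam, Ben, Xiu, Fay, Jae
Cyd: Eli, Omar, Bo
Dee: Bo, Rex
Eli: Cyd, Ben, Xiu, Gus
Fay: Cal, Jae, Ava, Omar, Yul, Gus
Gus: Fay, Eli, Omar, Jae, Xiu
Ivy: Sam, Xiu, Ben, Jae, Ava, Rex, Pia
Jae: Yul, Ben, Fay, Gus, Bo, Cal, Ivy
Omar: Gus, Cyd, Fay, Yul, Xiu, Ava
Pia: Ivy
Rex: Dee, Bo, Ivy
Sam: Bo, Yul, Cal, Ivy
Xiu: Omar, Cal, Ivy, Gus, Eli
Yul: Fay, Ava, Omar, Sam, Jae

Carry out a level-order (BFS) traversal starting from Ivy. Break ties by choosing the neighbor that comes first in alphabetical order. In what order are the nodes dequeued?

Ivy → Ava → Ben → Jae → Pia → Rex → Sam → Xiu → Fay → Omar → Yul → Cal → Eli → Bo → Gus → Dee → Cyd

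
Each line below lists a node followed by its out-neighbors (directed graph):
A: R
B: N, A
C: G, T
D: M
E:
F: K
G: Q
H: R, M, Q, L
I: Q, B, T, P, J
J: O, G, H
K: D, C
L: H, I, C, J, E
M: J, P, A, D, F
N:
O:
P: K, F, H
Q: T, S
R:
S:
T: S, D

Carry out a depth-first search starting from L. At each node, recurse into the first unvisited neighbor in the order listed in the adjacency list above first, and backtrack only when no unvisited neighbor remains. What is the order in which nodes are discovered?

Visit L
L → H
H → R
H → M
M → J
J → O
J → G
G → Q
Q → T
T → S
T → D
M → P
P → K
K → C
P → F
M → A
L → I
I → B
B → N
L → E

L -> H -> R -> M -> J -> O -> G -> Q -> T -> S -> D -> P -> K -> C -> F -> A -> I -> B -> N -> E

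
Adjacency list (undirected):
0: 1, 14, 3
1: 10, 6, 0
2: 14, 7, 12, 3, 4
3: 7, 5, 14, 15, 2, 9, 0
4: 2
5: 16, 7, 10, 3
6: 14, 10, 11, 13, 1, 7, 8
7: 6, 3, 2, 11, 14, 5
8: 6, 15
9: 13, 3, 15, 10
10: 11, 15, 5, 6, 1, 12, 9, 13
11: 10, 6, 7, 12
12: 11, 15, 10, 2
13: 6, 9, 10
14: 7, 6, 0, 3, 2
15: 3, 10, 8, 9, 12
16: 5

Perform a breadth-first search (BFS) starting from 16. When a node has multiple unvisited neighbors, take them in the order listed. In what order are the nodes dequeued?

16 -> 5 -> 7 -> 10 -> 3 -> 6 -> 2 -> 11 -> 14 -> 15 -> 1 -> 12 -> 9 -> 13 -> 0 -> 8 -> 4

Visit 16; enqueue 5 → queue [5]
Visit 5; enqueue 7, 10, 3 → queue [7, 10, 3]
Visit 7; enqueue 6, 2, 11, 14 → queue [10, 3, 6, 2, 11, 14]
Visit 10; enqueue 15, 1, 12, 9, 13 → queue [3, 6, 2, 11, 14, 15, 1, 12, 9, 13]
Visit 3; enqueue 0 → queue [6, 2, 11, 14, 15, 1, 12, 9, 13, 0]
Visit 6; enqueue 8 → queue [2, 11, 14, 15, 1, 12, 9, 13, 0, 8]
Visit 2; enqueue 4 → queue [11, 14, 15, 1, 12, 9, 13, 0, 8, 4]
Visit 11 → queue [14, 15, 1, 12, 9, 13, 0, 8, 4]
Visit 14 → queue [15, 1, 12, 9, 13, 0, 8, 4]
Visit 15 → queue [1, 12, 9, 13, 0, 8, 4]
Visit 1 → queue [12, 9, 13, 0, 8, 4]
Visit 12 → queue [9, 13, 0, 8, 4]
Visit 9 → queue [13, 0, 8, 4]
Visit 13 → queue [0, 8, 4]
Visit 0 → queue [8, 4]
Visit 8 → queue [4]
Visit 4 → queue []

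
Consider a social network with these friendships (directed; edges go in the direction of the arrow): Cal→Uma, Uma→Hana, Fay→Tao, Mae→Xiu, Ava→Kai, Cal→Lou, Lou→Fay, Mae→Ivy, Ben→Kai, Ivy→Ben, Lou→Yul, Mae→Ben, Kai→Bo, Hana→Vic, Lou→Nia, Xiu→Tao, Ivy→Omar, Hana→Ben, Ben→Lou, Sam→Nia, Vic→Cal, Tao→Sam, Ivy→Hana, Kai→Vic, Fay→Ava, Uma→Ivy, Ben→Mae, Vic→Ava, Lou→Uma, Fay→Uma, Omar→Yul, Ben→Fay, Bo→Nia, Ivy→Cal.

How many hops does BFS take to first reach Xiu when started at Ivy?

Level 0: Ivy
Level 1: Ben, Cal, Hana, Omar
Level 2: Fay, Kai, Lou, Mae, Uma, Vic, Yul
Level 3: Ava, Bo, Nia, Tao, Xiu
Level 4: Sam
Xiu first appears at level 3.

3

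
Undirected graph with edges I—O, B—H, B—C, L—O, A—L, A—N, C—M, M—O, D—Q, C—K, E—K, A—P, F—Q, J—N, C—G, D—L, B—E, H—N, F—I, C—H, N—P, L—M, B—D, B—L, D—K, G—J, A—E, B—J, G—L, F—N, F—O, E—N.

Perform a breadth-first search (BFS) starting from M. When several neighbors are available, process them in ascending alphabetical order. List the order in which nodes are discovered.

Visit M; enqueue C, L, O → queue [C, L, O]
Visit C; enqueue B, G, H, K → queue [L, O, B, G, H, K]
Visit L; enqueue A, D → queue [O, B, G, H, K, A, D]
Visit O; enqueue F, I → queue [B, G, H, K, A, D, F, I]
Visit B; enqueue E, J → queue [G, H, K, A, D, F, I, E, J]
Visit G → queue [H, K, A, D, F, I, E, J]
Visit H; enqueue N → queue [K, A, D, F, I, E, J, N]
Visit K → queue [A, D, F, I, E, J, N]
Visit A; enqueue P → queue [D, F, I, E, J, N, P]
Visit D; enqueue Q → queue [F, I, E, J, N, P, Q]
Visit F → queue [I, E, J, N, P, Q]
Visit I → queue [E, J, N, P, Q]
Visit E → queue [J, N, P, Q]
Visit J → queue [N, P, Q]
Visit N → queue [P, Q]
Visit P → queue [Q]
Visit Q → queue []

M C L O B G H K A D F I E J N P Q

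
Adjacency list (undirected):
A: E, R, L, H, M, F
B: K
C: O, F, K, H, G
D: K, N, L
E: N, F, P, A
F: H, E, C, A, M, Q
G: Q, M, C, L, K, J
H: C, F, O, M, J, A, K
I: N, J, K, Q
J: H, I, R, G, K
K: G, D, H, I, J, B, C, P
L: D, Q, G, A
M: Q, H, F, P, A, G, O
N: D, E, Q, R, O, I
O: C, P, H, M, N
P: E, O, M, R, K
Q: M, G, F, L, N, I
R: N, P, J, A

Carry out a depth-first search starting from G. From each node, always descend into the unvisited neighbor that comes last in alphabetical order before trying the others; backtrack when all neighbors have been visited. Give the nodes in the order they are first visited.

G, Q, N, R, P, O, M, H, K, J, I, D, L, A, F, E, C, B

Visit G
G → Q
Q → N
N → R
R → P
P → O
O → M
M → H
H → K
K → J
J → I
K → D
D → L
L → A
A → F
F → E
F → C
K → B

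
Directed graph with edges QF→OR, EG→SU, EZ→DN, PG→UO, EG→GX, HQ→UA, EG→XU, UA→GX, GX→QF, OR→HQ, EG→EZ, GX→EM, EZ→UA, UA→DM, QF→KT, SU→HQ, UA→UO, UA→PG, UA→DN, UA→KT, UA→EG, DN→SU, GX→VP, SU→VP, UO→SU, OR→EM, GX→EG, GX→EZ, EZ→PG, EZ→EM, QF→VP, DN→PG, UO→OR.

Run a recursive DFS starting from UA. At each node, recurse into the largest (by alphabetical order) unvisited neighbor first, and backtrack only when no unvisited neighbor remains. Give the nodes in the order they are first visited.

UA, UO, SU, VP, HQ, OR, EM, PG, KT, GX, QF, EZ, DN, EG, XU, DM

Visit UA
UA → UO
UO → SU
SU → VP
SU → HQ
UO → OR
OR → EM
UA → PG
UA → KT
UA → GX
GX → QF
GX → EZ
EZ → DN
GX → EG
EG → XU
UA → DM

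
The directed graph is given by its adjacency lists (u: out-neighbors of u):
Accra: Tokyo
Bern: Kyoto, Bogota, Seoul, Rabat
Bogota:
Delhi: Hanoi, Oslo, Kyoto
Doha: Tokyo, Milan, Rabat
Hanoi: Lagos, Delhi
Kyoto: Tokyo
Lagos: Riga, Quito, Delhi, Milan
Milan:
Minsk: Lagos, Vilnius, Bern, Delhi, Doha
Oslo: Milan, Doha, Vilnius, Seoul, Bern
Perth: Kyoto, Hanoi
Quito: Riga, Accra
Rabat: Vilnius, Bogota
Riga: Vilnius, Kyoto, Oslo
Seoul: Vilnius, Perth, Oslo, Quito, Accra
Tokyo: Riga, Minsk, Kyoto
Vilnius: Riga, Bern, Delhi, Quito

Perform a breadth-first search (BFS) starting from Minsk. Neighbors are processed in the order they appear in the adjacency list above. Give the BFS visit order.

Minsk → Lagos → Vilnius → Bern → Delhi → Doha → Riga → Quito → Milan → Kyoto → Bogota → Seoul → Rabat → Hanoi → Oslo → Tokyo → Accra → Perth

Visit Minsk; enqueue Lagos, Vilnius, Bern, Delhi, Doha → queue [Lagos, Vilnius, Bern, Delhi, Doha]
Visit Lagos; enqueue Riga, Quito, Milan → queue [Vilnius, Bern, Delhi, Doha, Riga, Quito, Milan]
Visit Vilnius → queue [Bern, Delhi, Doha, Riga, Quito, Milan]
Visit Bern; enqueue Kyoto, Bogota, Seoul, Rabat → queue [Delhi, Doha, Riga, Quito, Milan, Kyoto, Bogota, Seoul, Rabat]
Visit Delhi; enqueue Hanoi, Oslo → queue [Doha, Riga, Quito, Milan, Kyoto, Bogota, Seoul, Rabat, Hanoi, Oslo]
Visit Doha; enqueue Tokyo → queue [Riga, Quito, Milan, Kyoto, Bogota, Seoul, Rabat, Hanoi, Oslo, Tokyo]
Visit Riga → queue [Quito, Milan, Kyoto, Bogota, Seoul, Rabat, Hanoi, Oslo, Tokyo]
Visit Quito; enqueue Accra → queue [Milan, Kyoto, Bogota, Seoul, Rabat, Hanoi, Oslo, Tokyo, Accra]
Visit Milan → queue [Kyoto, Bogota, Seoul, Rabat, Hanoi, Oslo, Tokyo, Accra]
Visit Kyoto → queue [Bogota, Seoul, Rabat, Hanoi, Oslo, Tokyo, Accra]
Visit Bogota → queue [Seoul, Rabat, Hanoi, Oslo, Tokyo, Accra]
Visit Seoul; enqueue Perth → queue [Rabat, Hanoi, Oslo, Tokyo, Accra, Perth]
Visit Rabat → queue [Hanoi, Oslo, Tokyo, Accra, Perth]
Visit Hanoi → queue [Oslo, Tokyo, Accra, Perth]
Visit Oslo → queue [Tokyo, Accra, Perth]
Visit Tokyo → queue [Accra, Perth]
Visit Accra → queue [Perth]
Visit Perth → queue []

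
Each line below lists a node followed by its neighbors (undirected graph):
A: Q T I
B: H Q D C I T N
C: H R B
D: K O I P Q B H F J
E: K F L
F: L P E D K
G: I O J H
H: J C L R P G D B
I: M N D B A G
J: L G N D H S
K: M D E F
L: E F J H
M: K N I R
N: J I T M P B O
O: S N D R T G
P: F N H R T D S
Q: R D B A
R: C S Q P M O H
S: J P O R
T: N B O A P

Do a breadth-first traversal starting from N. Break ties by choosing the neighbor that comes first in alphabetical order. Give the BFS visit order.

N -> B -> I -> J -> M -> O -> P -> T -> C -> D -> H -> Q -> A -> G -> L -> S -> K -> R -> F -> E

Visit N; enqueue B, I, J, M, O, P, T → queue [B, I, J, M, O, P, T]
Visit B; enqueue C, D, H, Q → queue [I, J, M, O, P, T, C, D, H, Q]
Visit I; enqueue A, G → queue [J, M, O, P, T, C, D, H, Q, A, G]
Visit J; enqueue L, S → queue [M, O, P, T, C, D, H, Q, A, G, L, S]
Visit M; enqueue K, R → queue [O, P, T, C, D, H, Q, A, G, L, S, K, R]
Visit O → queue [P, T, C, D, H, Q, A, G, L, S, K, R]
Visit P; enqueue F → queue [T, C, D, H, Q, A, G, L, S, K, R, F]
Visit T → queue [C, D, H, Q, A, G, L, S, K, R, F]
Visit C → queue [D, H, Q, A, G, L, S, K, R, F]
Visit D → queue [H, Q, A, G, L, S, K, R, F]
Visit H → queue [Q, A, G, L, S, K, R, F]
Visit Q → queue [A, G, L, S, K, R, F]
Visit A → queue [G, L, S, K, R, F]
Visit G → queue [L, S, K, R, F]
Visit L; enqueue E → queue [S, K, R, F, E]
Visit S → queue [K, R, F, E]
Visit K → queue [R, F, E]
Visit R → queue [F, E]
Visit F → queue [E]
Visit E → queue []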